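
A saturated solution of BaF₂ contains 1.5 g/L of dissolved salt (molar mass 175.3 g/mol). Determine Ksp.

Ksp = 2.5×10⁻⁶

Convert to molarity: s = 1.5 / 175.3 = 8.557×10⁻³ mol/L
BaF₂(s) ⇌ Ba²⁺(aq) + 2 F⁻(aq)
Call the molar solubility s, so that [Ba²⁺] = s and [F⁻] = 2s.
Ksp = [Ba²⁺][F⁻]^2 = s · (2s)^2 = 4s^3
Ksp = 4 × (8.557×10⁻³)^3 = 2.5×10⁻⁶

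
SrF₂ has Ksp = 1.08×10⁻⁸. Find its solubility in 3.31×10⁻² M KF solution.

SrF₂(s) ⇌ Sr²⁺(aq) + 2 F⁻(aq)
The solution already contains F⁻ at 3.31×10⁻² M. Let s be the molar solubility of SrF₂.
[F⁻] ≈ 3.31×10⁻² M (common ion dominates); [Sr²⁺] = s.
Ksp = [Sr²⁺][F⁻]^2 = s(3.31×10⁻²)^2
s = 1.08×10⁻⁸ / (3.31×10⁻²)^2 = 9.86×10⁻⁶
s = 9.86×10⁻⁶ M

9.86×10⁻⁶ M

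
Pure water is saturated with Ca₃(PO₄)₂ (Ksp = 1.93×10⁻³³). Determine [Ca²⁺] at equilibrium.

3.37×10⁻⁷ M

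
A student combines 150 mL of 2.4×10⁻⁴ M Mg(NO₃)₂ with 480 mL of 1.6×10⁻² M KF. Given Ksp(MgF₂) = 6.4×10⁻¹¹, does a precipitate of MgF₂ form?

Yes

After mixing, V = 150 mL + 480 mL = 630 mL.
[Mg²⁺] = (2.4×10⁻⁴)(150)/630 = 5.7×10⁻⁵ M
[F⁻] = (1.6×10⁻²)(480)/630 = 1.2×10⁻² M
Q = [Mg²⁺][F⁻]^2 = 8.5×10⁻⁹
Q = 8.5×10⁻⁹ > Ksp = 6.4×10⁻¹¹, so the solution is supersaturated and MgF₂ precipitates.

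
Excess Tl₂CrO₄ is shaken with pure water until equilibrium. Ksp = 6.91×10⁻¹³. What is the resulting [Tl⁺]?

Tl₂CrO₄(s) ⇌ 2 Tl⁺(aq) + CrO₄²⁻(aq)
If s mol/L of Tl₂CrO₄ dissolves, [Tl⁺] = 2s and [CrO₄²⁻] = s.
Ksp = [Tl⁺]^2[CrO₄²⁻] = (2s)^2 · s = 4s^3 = 6.91×10⁻¹³
s = 5.57×10⁻⁵ M
[Tl⁺] = 2s = 1.11×10⁻⁴ M

1.11×10⁻⁴ M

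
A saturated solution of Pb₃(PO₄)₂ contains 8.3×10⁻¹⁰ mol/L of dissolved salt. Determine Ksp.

Ksp = 4.3×10⁻⁴⁴

Pb₃(PO₄)₂(s) ⇌ 3 Pb²⁺(aq) + 2 PO₄³⁻(aq)
If s mol/L of Pb₃(PO₄)₂ dissolves, [Pb²⁺] = 3s and [PO₄³⁻] = 2s.
Ksp = [Pb²⁺]^3[PO₄³⁻]^2 = (3s)^3 · (2s)^2 = 108s^5
Ksp = 108 × (8.3×10⁻¹⁰)^5 = 4.3×10⁻⁴⁴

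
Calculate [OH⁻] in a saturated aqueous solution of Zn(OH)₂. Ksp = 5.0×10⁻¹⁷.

4.6×10⁻⁶ M

Zn(OH)₂(s) ⇌ Zn²⁺(aq) + 2 OH⁻(aq)
Let s be the molar solubility. Then [Zn²⁺] = s and [OH⁻] = 2s.
Ksp = [Zn²⁺][OH⁻]^2 = s · (2s)^2 = 4s^3 = 5.0×10⁻¹⁷
s = 2.3×10⁻⁶ M
[OH⁻] = 2s = 4.6×10⁻⁶ M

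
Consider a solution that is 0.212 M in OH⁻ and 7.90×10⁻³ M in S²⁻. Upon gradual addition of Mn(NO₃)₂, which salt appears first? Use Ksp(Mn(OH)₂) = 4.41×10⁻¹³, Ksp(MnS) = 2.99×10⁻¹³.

Mn(OH)₂

Each salt precipitates once Q = Ksp for that salt.
For Mn(OH)₂: [Mn²⁺] = (Ksp/[OH⁻]^2) = 9.81×10⁻¹² M
For MnS: [Mn²⁺] = (Ksp/[S²⁻]) = 3.78×10⁻¹¹ M
The smaller threshold [Mn²⁺] is reached first, so Mn(OH)₂ precipitates first.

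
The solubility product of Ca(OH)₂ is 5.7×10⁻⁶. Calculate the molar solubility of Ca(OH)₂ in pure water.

Ca(OH)₂(s) ⇌ Ca²⁺(aq) + 2 OH⁻(aq)
Let s be the molar solubility. Then [Ca²⁺] = s and [OH⁻] = 2s.
Ksp = [Ca²⁺][OH⁻]^2 = s · (2s)^2 = 4s^3
4s^3 = 5.7×10⁻⁶  ⇒  s^3 = 1.4×10⁻⁶
Taking the 3rd root, s = 1.1×10⁻² M.

1.1×10⁻² M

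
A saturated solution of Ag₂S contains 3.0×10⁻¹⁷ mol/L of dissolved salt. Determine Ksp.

Ag₂S(s) ⇌ 2 Ag⁺(aq) + S²⁻(aq)
For each mole of Ag₂S that dissolves per liter, [Ag⁺] = 2s and [S²⁻] = s; let s denote this solubility.
Ksp = [Ag⁺]^2[S²⁻] = (2s)^2 · s = 4s^3
Ksp = 4 × (3.0×10⁻¹⁷)^3 = 1.1×10⁻⁴⁹

Ksp = 1.1×10⁻⁴⁹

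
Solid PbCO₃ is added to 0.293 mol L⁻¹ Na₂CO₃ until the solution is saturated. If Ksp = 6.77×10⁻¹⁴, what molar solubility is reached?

PbCO₃(s) ⇌ Pb²⁺(aq) + CO₃²⁻(aq)
The solution already contains CO₃²⁻ at 0.293 mol L⁻¹. Let s be the molar solubility of PbCO₃.
[CO₃²⁻] ≈ 0.293 mol L⁻¹ (common ion dominates); [Pb²⁺] = s.
Ksp = [Pb²⁺][CO₃²⁻] = s(0.293)
s = 6.77×10⁻¹⁴ / (0.293) = 2.31×10⁻¹³
s = 2.31×10⁻¹³ mol L⁻¹

2.31×10⁻¹³ M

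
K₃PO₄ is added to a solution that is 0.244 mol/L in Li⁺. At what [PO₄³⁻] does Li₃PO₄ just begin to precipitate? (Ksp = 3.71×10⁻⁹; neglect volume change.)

2.55×10⁻⁷ M

Each salt precipitates once Q = Ksp for that salt.
Li₃PO₄(s) ⇌ 3 Li⁺(aq) + PO₄³⁻(aq)
Ksp = [Li⁺]^3[PO₄³⁻] = [PO₄³⁻](0.244)^3
[PO₄³⁻] = 3.71×10⁻⁹ / (0.244)^3 = 2.55×10⁻⁷
[PO₄³⁻] = 2.55×10⁻⁷ mol/L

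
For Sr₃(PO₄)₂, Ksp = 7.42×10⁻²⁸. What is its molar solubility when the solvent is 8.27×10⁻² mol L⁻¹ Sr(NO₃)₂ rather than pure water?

5.73×10⁻¹³ M

Sr₃(PO₄)₂(s) ⇌ 3 Sr²⁺(aq) + 2 PO₄³⁻(aq)
Sr²⁺ is already present at 8.27×10⁻² mol L⁻¹. If s mol/L of Sr₃(PO₄)₂ dissolves, [PO₄³⁻] = 2s while [Sr²⁺] ≈ 8.27×10⁻² mol L⁻¹.
Ksp = [Sr²⁺]^3[PO₄³⁻]^2 = (8.27×10⁻²)^3(2s)^2
(2s)^2 = 7.42×10⁻²⁸ / (8.27×10⁻²)^3 = 1.31×10⁻²⁴
s = 5.73×10⁻¹³ mol L⁻¹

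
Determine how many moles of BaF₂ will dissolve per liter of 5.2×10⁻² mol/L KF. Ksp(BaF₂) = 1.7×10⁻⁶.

BaF₂(s) ⇌ Ba²⁺(aq) + 2 F⁻(aq)
The solution already contains F⁻ at 5.2×10⁻² mol/L. Let s be the molar solubility of BaF₂.
[F⁻] ≈ 5.2×10⁻² mol/L (common ion dominates); [Ba²⁺] = s.
Ksp = [Ba²⁺][F⁻]^2 = s(5.2×10⁻²)^2
s = 1.7×10⁻⁶ / (5.2×10⁻²)^2 = 6.3×10⁻⁴
s = 6.3×10⁻⁴ mol/L

6.3×10⁻⁴ M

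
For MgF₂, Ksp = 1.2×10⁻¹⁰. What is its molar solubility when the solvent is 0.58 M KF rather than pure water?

MgF₂(s) ⇌ Mg²⁺(aq) + 2 F⁻(aq)
The solution already contains F⁻ at 0.58 M. Let s be the molar solubility of MgF₂.
[F⁻] ≈ 0.58 M (common ion dominates); [Mg²⁺] = s.
Ksp = [Mg²⁺][F⁻]^2 = s(0.58)^2
s = 1.2×10⁻¹⁰ / (0.58)^2 = 3.6×10⁻¹⁰
s = 3.6×10⁻¹⁰ M

3.6×10⁻¹⁰ M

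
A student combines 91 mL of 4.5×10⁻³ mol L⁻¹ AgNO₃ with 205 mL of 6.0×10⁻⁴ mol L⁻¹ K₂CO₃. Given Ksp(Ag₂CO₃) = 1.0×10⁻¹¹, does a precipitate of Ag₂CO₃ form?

After mixing, V = 91 mL + 205 mL = 296 mL.
[Ag⁺] = (4.5×10⁻³)(91)/296 = 1.4×10⁻³ mol L⁻¹
[CO₃²⁻] = (6.0×10⁻⁴)(205)/296 = 4.2×10⁻⁴ mol L⁻¹
Q = [Ag⁺]^2[CO₃²⁻] = 8.0×10⁻¹⁰
Q = 8.0×10⁻¹⁰ > Ksp = 1.0×10⁻¹¹, so the solution is supersaturated and Ag₂CO₃ precipitates.

Yes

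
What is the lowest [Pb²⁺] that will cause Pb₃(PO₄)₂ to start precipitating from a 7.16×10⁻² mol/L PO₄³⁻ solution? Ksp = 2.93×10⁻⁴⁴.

The threshold for precipitation is Q = Ksp.
Pb₃(PO₄)₂(s) ⇌ 3 Pb²⁺(aq) + 2 PO₄³⁻(aq)
Ksp = [Pb²⁺]^3[PO₄³⁻]^2 = [Pb²⁺]^3(7.16×10⁻²)^2
[Pb²⁺]^3 = 2.93×10⁻⁴⁴ / (7.16×10⁻²)^2 = 5.72×10⁻⁴²
[Pb²⁺] = 1.79×10⁻¹⁴ mol/L

1.79×10⁻¹⁴ M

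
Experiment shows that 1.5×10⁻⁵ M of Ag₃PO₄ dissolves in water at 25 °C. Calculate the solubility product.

Ag₃PO₄(s) ⇌ 3 Ag⁺(aq) + PO₄³⁻(aq)
If s mol/L of Ag₃PO₄ dissolves, [Ag⁺] = 3s and [PO₄³⁻] = s.
Ksp = [Ag⁺]^3[PO₄³⁻] = (3s)^3 · s = 27s^4
Ksp = 27 × (1.5×10⁻⁵)^4 = 1.4×10⁻¹⁸

Ksp = 1.4×10⁻¹⁸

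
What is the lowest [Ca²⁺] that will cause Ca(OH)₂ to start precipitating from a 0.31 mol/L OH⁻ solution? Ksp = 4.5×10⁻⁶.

4.7×10⁻⁵ M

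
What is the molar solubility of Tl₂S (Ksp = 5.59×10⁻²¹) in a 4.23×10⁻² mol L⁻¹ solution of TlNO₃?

Tl₂S(s) ⇌ 2 Tl⁺(aq) + S²⁻(aq)
Let s be the solubility of Tl₂S here. The common ion gives [Tl⁺] ≈ 4.23×10⁻² mol L⁻¹, and [S²⁻] = s.
Ksp = [Tl⁺]^2[S²⁻] = (4.23×10⁻²)^2s
s = 5.59×10⁻²¹ / (4.23×10⁻²)^2 = 3.12×10⁻¹⁸
s = 3.12×10⁻¹⁸ mol L⁻¹

3.12×10⁻¹⁸ M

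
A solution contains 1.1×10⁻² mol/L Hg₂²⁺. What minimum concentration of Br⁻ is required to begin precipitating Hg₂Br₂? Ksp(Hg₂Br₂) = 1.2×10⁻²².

Precipitation begins when Q = Ksp.
Hg₂Br₂(s) ⇌ Hg₂²⁺(aq) + 2 Br⁻(aq)
Ksp = [Hg₂²⁺][Br⁻]^2 = [Br⁻]^2(1.1×10⁻²)
[Br⁻]^2 = 1.2×10⁻²² / (1.1×10⁻²) = 1.1×10⁻²⁰
[Br⁻] = 1.0×10⁻¹⁰ mol/L

1.0×10⁻¹⁰ M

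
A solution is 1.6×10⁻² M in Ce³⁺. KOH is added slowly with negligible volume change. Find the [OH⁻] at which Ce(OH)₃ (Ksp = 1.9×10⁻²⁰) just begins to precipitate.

1.1×10⁻⁶ M

Precipitation begins when Q = Ksp.
Ce(OH)₃(s) ⇌ Ce³⁺(aq) + 3 OH⁻(aq)
Ksp = [Ce³⁺][OH⁻]^3 = [OH⁻]^3(1.6×10⁻²)
[OH⁻]^3 = 1.9×10⁻²⁰ / (1.6×10⁻²) = 1.2×10⁻¹⁸
[OH⁻] = 1.1×10⁻⁶ M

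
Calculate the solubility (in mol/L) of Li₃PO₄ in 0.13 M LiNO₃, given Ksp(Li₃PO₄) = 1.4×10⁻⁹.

Li₃PO₄(s) ⇌ 3 Li⁺(aq) + PO₄³⁻(aq)
The solution already contains Li⁺ at 0.13 M. Let s be the molar solubility of Li₃PO₄.
[Li⁺] ≈ 0.13 M (common ion dominates); [PO₄³⁻] = s.
Ksp = [Li⁺]^3[PO₄³⁻] = (0.13)^3s
s = 1.4×10⁻⁹ / (0.13)^3 = 6.4×10⁻⁷
s = 6.4×10⁻⁷ M

6.4×10⁻⁷ M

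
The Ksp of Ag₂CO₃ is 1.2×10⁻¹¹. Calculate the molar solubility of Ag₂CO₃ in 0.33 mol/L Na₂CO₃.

Ag₂CO₃(s) ⇌ 2 Ag⁺(aq) + CO₃²⁻(aq)
Let s be the solubility of Ag₂CO₃ here. The common ion gives [CO₃²⁻] ≈ 0.33 mol/L, and [Ag⁺] = 2s.
Ksp = [Ag⁺]^2[CO₃²⁻] = (2s)^2(0.33)
(2s)^2 = 1.2×10⁻¹¹ / (0.33) = 3.6×10⁻¹¹
s = 3.0×10⁻⁶ mol/L

3.0×10⁻⁶ M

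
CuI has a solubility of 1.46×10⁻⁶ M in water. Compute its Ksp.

Ksp = 2.13×10⁻¹²

CuI(s) ⇌ Cu⁺(aq) + I⁻(aq)
If s mol/L of CuI dissolves, [Cu⁺] = s and [I⁻] = s.
Ksp = [Cu⁺][I⁻] = s · s = s^2
Ksp = (1.46×10⁻⁶)^2 = 2.13×10⁻¹²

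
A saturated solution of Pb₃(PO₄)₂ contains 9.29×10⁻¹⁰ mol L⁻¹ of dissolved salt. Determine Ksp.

Pb₃(PO₄)₂(s) ⇌ 3 Pb²⁺(aq) + 2 PO₄³⁻(aq)
If s mol/L of Pb₃(PO₄)₂ dissolves, [Pb²⁺] = 3s and [PO₄³⁻] = 2s.
Ksp = [Pb²⁺]^3[PO₄³⁻]^2 = (3s)^3 · (2s)^2 = 108s^5
Ksp = 108 × (9.29×10⁻¹⁰)^5 = 7.47×10⁻⁴⁴

Ksp = 7.47×10⁻⁴⁴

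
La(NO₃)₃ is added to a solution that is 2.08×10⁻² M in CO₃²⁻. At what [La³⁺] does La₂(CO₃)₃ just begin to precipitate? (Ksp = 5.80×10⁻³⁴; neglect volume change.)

Precipitation begins when Q = Ksp.
La₂(CO₃)₃(s) ⇌ 2 La³⁺(aq) + 3 CO₃²⁻(aq)
Ksp = [La³⁺]^2[CO₃²⁻]^3 = [La³⁺]^2(2.08×10⁻²)^3
[La³⁺]^2 = 5.80×10⁻³⁴ / (2.08×10⁻²)^3 = 6.45×10⁻²⁹
[La³⁺] = 8.03×10⁻¹⁵ M

8.03×10⁻¹⁵ M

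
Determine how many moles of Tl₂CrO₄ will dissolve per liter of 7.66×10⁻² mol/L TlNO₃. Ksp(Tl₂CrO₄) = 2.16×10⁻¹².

Tl₂CrO₄(s) ⇌ 2 Tl⁺(aq) + CrO₄²⁻(aq)
Let s be the solubility of Tl₂CrO₄ here. The common ion gives [Tl⁺] ≈ 7.66×10⁻² mol/L, and [CrO₄²⁻] = s.
Ksp = [Tl⁺]^2[CrO₄²⁻] = (7.66×10⁻²)^2s
s = 2.16×10⁻¹² / (7.66×10⁻²)^2 = 3.68×10⁻¹⁰
s = 3.68×10⁻¹⁰ mol/L

3.68×10⁻¹⁰ M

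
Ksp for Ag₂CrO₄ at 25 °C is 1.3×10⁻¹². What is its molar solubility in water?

6.9×10⁻⁵ M

Ag₂CrO₄(s) ⇌ 2 Ag⁺(aq) + CrO₄²⁻(aq)
Call the molar solubility s, so that [Ag⁺] = 2s and [CrO₄²⁻] = s.
Ksp = [Ag⁺]^2[CrO₄²⁻] = (2s)^2 · s = 4s^3
4s^3 = 1.3×10⁻¹²  ⇒  s^3 = 3.3×10⁻¹³
s = (3.3×10⁻¹³)^(1/3) = 6.9×10⁻⁵ M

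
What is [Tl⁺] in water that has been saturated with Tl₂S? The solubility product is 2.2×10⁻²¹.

1.6×10⁻⁷ M

Tl₂S(s) ⇌ 2 Tl⁺(aq) + S²⁻(aq)
With molar solubility s: [Tl⁺] = 2s, [S²⁻] = s.
Ksp = [Tl⁺]^2[S²⁻] = (2s)^2 · s = 4s^3 = 2.2×10⁻²¹
s = 8.2×10⁻⁸ mol/L
[Tl⁺] = 2s = 1.6×10⁻⁷ mol/L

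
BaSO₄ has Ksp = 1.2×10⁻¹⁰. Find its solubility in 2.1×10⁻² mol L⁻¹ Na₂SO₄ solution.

BaSO₄(s) ⇌ Ba²⁺(aq) + SO₄²⁻(aq)
With SO₄²⁻ already at 2.1×10⁻² mol L⁻¹ and s small, take [SO₄²⁻] ≈ 2.1×10⁻² mol L⁻¹ and [Ba²⁺] = s.
Ksp = [Ba²⁺][SO₄²⁻] = s(2.1×10⁻²)
s = 1.2×10⁻¹⁰ / (2.1×10⁻²) = 5.7×10⁻⁹
s = 5.7×10⁻⁹ mol L⁻¹

5.7×10⁻⁹ M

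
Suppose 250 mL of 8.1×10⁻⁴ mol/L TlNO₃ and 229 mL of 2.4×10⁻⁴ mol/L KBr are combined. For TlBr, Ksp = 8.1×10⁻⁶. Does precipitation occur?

The combined volume is 479 mL.
[Tl⁺] = (8.1×10⁻⁴)(250)/479 = 4.2×10⁻⁴ mol/L
[Br⁻] = (2.4×10⁻⁴)(229)/479 = 1.1×10⁻⁴ mol/L
Q = [Tl⁺][Br⁻] = 4.9×10⁻⁸
Q = 4.9×10⁻⁸ < Ksp = 8.1×10⁻⁶, so the solution is unsaturated and no precipitate forms.

No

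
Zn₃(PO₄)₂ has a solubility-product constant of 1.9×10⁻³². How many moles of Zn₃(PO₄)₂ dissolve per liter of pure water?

1.8×10⁻⁷ M

Zn₃(PO₄)₂(s) ⇌ 3 Zn²⁺(aq) + 2 PO₄³⁻(aq)
If s mol/L of Zn₃(PO₄)₂ dissolves, [Zn²⁺] = 3s and [PO₄³⁻] = 2s.
Ksp = [Zn²⁺]^3[PO₄³⁻]^2 = (3s)^3 · (2s)^2 = 108s^5
108s^5 = 1.9×10⁻³²  ⇒  s^5 = 1.8×10⁻³⁴
s = (1.8×10⁻³⁴)^(1/5) = 1.8×10⁻⁷ mol/L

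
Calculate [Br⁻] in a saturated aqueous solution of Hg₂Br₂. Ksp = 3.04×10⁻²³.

3.93×10⁻⁸ M

Hg₂Br₂(s) ⇌ Hg₂²⁺(aq) + 2 Br⁻(aq)
Let s be the molar solubility. Then [Hg₂²⁺] = s and [Br⁻] = 2s.
Ksp = [Hg₂²⁺][Br⁻]^2 = s · (2s)^2 = 4s^3 = 3.04×10⁻²³
s = 1.97×10⁻⁸ M
[Br⁻] = 2s = 3.93×10⁻⁸ M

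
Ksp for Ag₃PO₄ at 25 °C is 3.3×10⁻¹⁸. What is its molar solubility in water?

1.9×10⁻⁵ M

Ag₃PO₄(s) ⇌ 3 Ag⁺(aq) + PO₄³⁻(aq)
With molar solubility s: [Ag⁺] = 3s, [PO₄³⁻] = s.
Ksp = [Ag⁺]^3[PO₄³⁻] = (3s)^3 · s = 27s^4
27s^4 = 3.3×10⁻¹⁸  ⇒  s^4 = 1.2×10⁻¹⁹
s = (1.2×10⁻¹⁹)^(1/4) = 1.9×10⁻⁵ mol L⁻¹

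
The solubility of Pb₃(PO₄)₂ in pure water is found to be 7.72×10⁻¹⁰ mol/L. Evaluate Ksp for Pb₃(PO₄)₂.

Pb₃(PO₄)₂(s) ⇌ 3 Pb²⁺(aq) + 2 PO₄³⁻(aq)
If s mol/L of Pb₃(PO₄)₂ dissolves, [Pb²⁺] = 3s and [PO₄³⁻] = 2s.
Ksp = [Pb²⁺]^3[PO₄³⁻]^2 = (3s)^3 · (2s)^2 = 108s^5
Ksp = 108 × (7.72×10⁻¹⁰)^5 = 2.96×10⁻⁴⁴

Ksp = 2.96×10⁻⁴⁴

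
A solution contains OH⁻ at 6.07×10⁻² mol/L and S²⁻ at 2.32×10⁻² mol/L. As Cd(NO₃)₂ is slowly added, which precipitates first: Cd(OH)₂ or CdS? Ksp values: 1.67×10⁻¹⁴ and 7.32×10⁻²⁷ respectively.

CdS

Each salt precipitates once Q = Ksp for that salt.
For Cd(OH)₂: [Cd²⁺] = (Ksp/[OH⁻]^2) = 4.53×10⁻¹² mol/L
For CdS: [Cd²⁺] = (Ksp/[S²⁻]) = 3.16×10⁻²⁵ mol/L
Since CdS needs less Cd²⁺ to reach saturation, it precipitates first.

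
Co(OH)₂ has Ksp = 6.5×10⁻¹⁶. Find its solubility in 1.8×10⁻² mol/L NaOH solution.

Co(OH)₂(s) ⇌ Co²⁺(aq) + 2 OH⁻(aq)
The solution already contains OH⁻ at 1.8×10⁻² mol/L. Let s be the molar solubility of Co(OH)₂.
[OH⁻] ≈ 1.8×10⁻² mol/L (common ion dominates); [Co²⁺] = s.
Ksp = [Co²⁺][OH⁻]^2 = s(1.8×10⁻²)^2
s = 6.5×10⁻¹⁶ / (1.8×10⁻²)^2 = 2.0×10⁻¹²
s = 2.0×10⁻¹² mol/L

2.0×10⁻¹² M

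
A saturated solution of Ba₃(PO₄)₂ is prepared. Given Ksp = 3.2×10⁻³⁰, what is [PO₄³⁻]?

9.9×10⁻⁷ M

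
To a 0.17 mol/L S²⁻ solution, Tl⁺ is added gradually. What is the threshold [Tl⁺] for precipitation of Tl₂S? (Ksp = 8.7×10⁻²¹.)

Each salt precipitates once Q = Ksp for that salt.
Tl₂S(s) ⇌ 2 Tl⁺(aq) + S²⁻(aq)
Ksp = [Tl⁺]^2[S²⁻] = [Tl⁺]^2(0.17)
[Tl⁺]^2 = 8.7×10⁻²¹ / (0.17) = 5.1×10⁻²⁰
[Tl⁺] = 2.3×10⁻¹⁰ mol/L

2.3×10⁻¹⁰ M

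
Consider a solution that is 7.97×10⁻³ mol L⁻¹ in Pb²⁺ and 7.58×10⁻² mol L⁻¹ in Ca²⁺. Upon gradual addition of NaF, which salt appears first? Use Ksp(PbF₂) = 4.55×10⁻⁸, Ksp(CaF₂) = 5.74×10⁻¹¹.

CaF₂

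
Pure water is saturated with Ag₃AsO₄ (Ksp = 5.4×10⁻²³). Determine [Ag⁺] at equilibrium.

3.6×10⁻⁶ M

Ag₃AsO₄(s) ⇌ 3 Ag⁺(aq) + AsO₄³⁻(aq)
If s mol/L of Ag₃AsO₄ dissolves, [Ag⁺] = 3s and [AsO₄³⁻] = s.
Ksp = [Ag⁺]^3[AsO₄³⁻] = (3s)^3 · s = 27s^4 = 5.4×10⁻²³
s = 1.2×10⁻⁶ M
[Ag⁺] = 3s = 3.6×10⁻⁶ M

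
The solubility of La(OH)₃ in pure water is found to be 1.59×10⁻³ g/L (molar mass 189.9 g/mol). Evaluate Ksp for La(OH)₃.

Ksp = 1.33×10⁻¹⁹

s = (1.59×10⁻³ g L⁻¹)/(189.9 g mol⁻¹) = 8.3728×10⁻⁶ M
La(OH)₃(s) ⇌ La³⁺(aq) + 3 OH⁻(aq)
Call the molar solubility s, so that [La³⁺] = s and [OH⁻] = 3s.
Ksp = [La³⁺][OH⁻]^3 = s · (3s)^3 = 27s^4
Ksp = 27 × (8.3728×10⁻⁶)^4 = 1.33×10⁻¹⁹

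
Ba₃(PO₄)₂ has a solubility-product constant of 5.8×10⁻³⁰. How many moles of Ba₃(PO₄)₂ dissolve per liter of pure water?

Ba₃(PO₄)₂(s) ⇌ 3 Ba²⁺(aq) + 2 PO₄³⁻(aq)
Let s be the molar solubility. Then [Ba²⁺] = 3s and [PO₄³⁻] = 2s.
Ksp = [Ba²⁺]^3[PO₄³⁻]^2 = (3s)^3 · (2s)^2 = 108s^5
108s^5 = 5.8×10⁻³⁰  ⇒  s^5 = 5.4×10⁻³²
s = (5.4×10⁻³²)^(1/5) = 5.6×10⁻⁷ mol/L

5.6×10⁻⁷ M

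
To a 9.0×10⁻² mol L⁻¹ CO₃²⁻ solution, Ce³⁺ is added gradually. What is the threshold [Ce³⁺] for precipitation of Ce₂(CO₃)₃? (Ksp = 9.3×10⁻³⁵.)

Precipitation of each salt begins when its ion product equals Ksp.
Ce₂(CO₃)₃(s) ⇌ 2 Ce³⁺(aq) + 3 CO₃²⁻(aq)
Ksp = [Ce³⁺]^2[CO₃²⁻]^3 = [Ce³⁺]^2(9.0×10⁻²)^3
[Ce³⁺]^2 = 9.3×10⁻³⁵ / (9.0×10⁻²)^3 = 1.3×10⁻³¹
[Ce³⁺] = 3.6×10⁻¹⁶ mol L⁻¹

3.6×10⁻¹⁶ M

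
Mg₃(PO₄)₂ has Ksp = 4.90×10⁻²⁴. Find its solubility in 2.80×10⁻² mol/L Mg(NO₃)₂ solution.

2.36×10⁻¹⁰ M

Mg₃(PO₄)₂(s) ⇌ 3 Mg²⁺(aq) + 2 PO₄³⁻(aq)
With Mg²⁺ already at 2.80×10⁻² mol/L and s small, take [Mg²⁺] ≈ 2.80×10⁻² mol/L and [PO₄³⁻] = 2s.
Ksp = [Mg²⁺]^3[PO₄³⁻]^2 = (2.80×10⁻²)^3(2s)^2
(2s)^2 = 4.90×10⁻²⁴ / (2.80×10⁻²)^3 = 2.23×10⁻¹⁹
s = 2.36×10⁻¹⁰ mol/L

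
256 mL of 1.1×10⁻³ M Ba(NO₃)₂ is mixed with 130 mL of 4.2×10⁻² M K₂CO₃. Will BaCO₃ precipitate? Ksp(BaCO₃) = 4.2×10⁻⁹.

Yes

After mixing, V = 256 mL + 130 mL = 386 mL.
[Ba²⁺] = (1.1×10⁻³)(256)/386 = 7.3×10⁻⁴ M
[CO₃²⁻] = (4.2×10⁻²)(130)/386 = 1.4×10⁻² M
Q = [Ba²⁺][CO₃²⁻] = 1.0×10⁻⁵
Q = 1.0×10⁻⁵ > Ksp = 4.2×10⁻⁹, so the solution is supersaturated and BaCO₃ precipitates.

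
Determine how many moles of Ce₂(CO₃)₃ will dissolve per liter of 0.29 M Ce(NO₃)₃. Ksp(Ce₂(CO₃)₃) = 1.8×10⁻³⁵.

Ce₂(CO₃)₃(s) ⇌ 2 Ce³⁺(aq) + 3 CO₃²⁻(aq)
With Ce³⁺ already at 0.29 M and s small, take [Ce³⁺] ≈ 0.29 M and [CO₃²⁻] = 3s.
Ksp = [Ce³⁺]^2[CO₃²⁻]^3 = (0.29)^2(3s)^3
(3s)^3 = 1.8×10⁻³⁵ / (0.29)^2 = 2.1×10⁻³⁴
s = 2.0×10⁻¹² M

2.0×10⁻¹² M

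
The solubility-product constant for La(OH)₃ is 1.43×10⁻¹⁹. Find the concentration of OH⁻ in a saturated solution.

La(OH)₃(s) ⇌ La³⁺(aq) + 3 OH⁻(aq)
If s mol/L of La(OH)₃ dissolves, [La³⁺] = s and [OH⁻] = 3s.
Ksp = [La³⁺][OH⁻]^3 = s · (3s)^3 = 27s^4 = 1.43×10⁻¹⁹
s = 8.53×10⁻⁶ mol L⁻¹
[OH⁻] = 3s = 2.56×10⁻⁵ mol L⁻¹

2.56×10⁻⁵ M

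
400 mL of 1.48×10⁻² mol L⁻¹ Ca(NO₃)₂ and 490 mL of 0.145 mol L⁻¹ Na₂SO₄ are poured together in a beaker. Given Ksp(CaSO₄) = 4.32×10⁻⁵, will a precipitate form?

Total volume after mixing = 400 + 490 = 890 mL.
[Ca²⁺] = (1.48×10⁻²)(400)/890 = 6.65×10⁻³ mol L⁻¹
[SO₄²⁻] = (0.145)(490)/890 = 7.98×10⁻² mol L⁻¹
Q = [Ca²⁺][SO₄²⁻] = 5.31×10⁻⁴
Q = 5.31×10⁻⁴ > Ksp = 4.32×10⁻⁵, so the solution is supersaturated and CaSO₄ precipitates.

Yes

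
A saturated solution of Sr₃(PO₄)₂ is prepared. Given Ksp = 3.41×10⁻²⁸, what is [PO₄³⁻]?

Sr₃(PO₄)₂(s) ⇌ 3 Sr²⁺(aq) + 2 PO₄³⁻(aq)
For each mole of Sr₃(PO₄)₂ that dissolves per liter, [Sr²⁺] = 3s and [PO₄³⁻] = 2s; let s denote this solubility.
Ksp = [Sr²⁺]^3[PO₄³⁻]^2 = (3s)^3 · (2s)^2 = 108s^5 = 3.41×10⁻²⁸
s = 1.26×10⁻⁶ M
[PO₄³⁻] = 2s = 2.52×10⁻⁶ M

2.52×10⁻⁶ M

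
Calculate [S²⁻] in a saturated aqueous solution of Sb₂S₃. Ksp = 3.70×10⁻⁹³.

3.84×10⁻¹⁹ M

Sb₂S₃(s) ⇌ 2 Sb³⁺(aq) + 3 S²⁻(aq)
If s mol/L of Sb₂S₃ dissolves, [Sb³⁺] = 2s and [S²⁻] = 3s.
Ksp = [Sb³⁺]^2[S²⁻]^3 = (2s)^2 · (3s)^3 = 108s^5 = 3.70×10⁻⁹³
s = 1.28×10⁻¹⁹ M
[S²⁻] = 3s = 3.84×10⁻¹⁹ M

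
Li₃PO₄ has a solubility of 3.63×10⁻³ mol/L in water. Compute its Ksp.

Ksp = 4.69×10⁻⁹

Li₃PO₄(s) ⇌ 3 Li⁺(aq) + PO₄³⁻(aq)
Call the molar solubility s, so that [Li⁺] = 3s and [PO₄³⁻] = s.
Ksp = [Li⁺]^3[PO₄³⁻] = (3s)^3 · s = 27s^4
Ksp = 27 × (3.63×10⁻³)^4 = 4.69×10⁻⁹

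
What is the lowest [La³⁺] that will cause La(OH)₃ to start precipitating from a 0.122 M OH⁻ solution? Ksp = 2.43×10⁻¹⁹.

1.34×10⁻¹⁶ M

Precipitation of each salt begins when its ion product equals Ksp.
La(OH)₃(s) ⇌ La³⁺(aq) + 3 OH⁻(aq)
Ksp = [La³⁺][OH⁻]^3 = [La³⁺](0.122)^3
[La³⁺] = 2.43×10⁻¹⁹ / (0.122)^3 = 1.34×10⁻¹⁶
[La³⁺] = 1.34×10⁻¹⁶ M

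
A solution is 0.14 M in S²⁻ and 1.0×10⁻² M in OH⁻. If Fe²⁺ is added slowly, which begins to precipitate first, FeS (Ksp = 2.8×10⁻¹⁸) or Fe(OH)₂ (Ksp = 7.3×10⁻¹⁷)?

FeS

A salt starts to precipitate once the ion product Q reaches its Ksp.
For FeS: [Fe²⁺] = (Ksp/[S²⁻]) = 2.0×10⁻¹⁷ M
For Fe(OH)₂: [Fe²⁺] = (Ksp/[OH⁻]^2) = 7.3×10⁻¹³ M
Since FeS needs less Fe²⁺ to reach saturation, it precipitates first.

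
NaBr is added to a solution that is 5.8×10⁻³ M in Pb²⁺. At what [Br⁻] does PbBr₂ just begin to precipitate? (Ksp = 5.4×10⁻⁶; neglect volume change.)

A salt starts to precipitate once the ion product Q reaches its Ksp.
PbBr₂(s) ⇌ Pb²⁺(aq) + 2 Br⁻(aq)
Ksp = [Pb²⁺][Br⁻]^2 = [Br⁻]^2(5.8×10⁻³)
[Br⁻]^2 = 5.4×10⁻⁶ / (5.8×10⁻³) = 9.3×10⁻⁴
[Br⁻] = 3.1×10⁻² M

3.1×10⁻² M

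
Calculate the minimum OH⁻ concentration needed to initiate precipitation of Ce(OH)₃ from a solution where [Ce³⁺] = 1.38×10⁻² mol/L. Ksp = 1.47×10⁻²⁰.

Each salt precipitates once Q = Ksp for that salt.
Ce(OH)₃(s) ⇌ Ce³⁺(aq) + 3 OH⁻(aq)
Ksp = [Ce³⁺][OH⁻]^3 = [OH⁻]^3(1.38×10⁻²)
[OH⁻]^3 = 1.47×10⁻²⁰ / (1.38×10⁻²) = 1.07×10⁻¹⁸
[OH⁻] = 1.02×10⁻⁶ mol/L

1.02×10⁻⁶ M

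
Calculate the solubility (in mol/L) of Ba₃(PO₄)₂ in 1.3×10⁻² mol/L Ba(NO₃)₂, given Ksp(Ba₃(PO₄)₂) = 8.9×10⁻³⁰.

Ba₃(PO₄)₂(s) ⇌ 3 Ba²⁺(aq) + 2 PO₄³⁻(aq)
With Ba²⁺ already at 1.3×10⁻² mol/L and s small, take [Ba²⁺] ≈ 1.3×10⁻² mol/L and [PO₄³⁻] = 2s.
Ksp = [Ba²⁺]^3[PO₄³⁻]^2 = (1.3×10⁻²)^3(2s)^2
(2s)^2 = 8.9×10⁻³⁰ / (1.3×10⁻²)^3 = 4.1×10⁻²⁴
s = 1.0×10⁻¹² mol/L

1.0×10⁻¹² M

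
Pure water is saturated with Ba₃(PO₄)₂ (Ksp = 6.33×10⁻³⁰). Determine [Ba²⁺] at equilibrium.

1.70×10⁻⁶ M

Ba₃(PO₄)₂(s) ⇌ 3 Ba²⁺(aq) + 2 PO₄³⁻(aq)
Let s be the molar solubility. Then [Ba²⁺] = 3s and [PO₄³⁻] = 2s.
Ksp = [Ba²⁺]^3[PO₄³⁻]^2 = (3s)^3 · (2s)^2 = 108s^5 = 6.33×10⁻³⁰
s = 5.67×10⁻⁷ mol L⁻¹
[Ba²⁺] = 3s = 1.70×10⁻⁶ mol L⁻¹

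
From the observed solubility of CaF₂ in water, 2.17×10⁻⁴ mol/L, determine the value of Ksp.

CaF₂(s) ⇌ Ca²⁺(aq) + 2 F⁻(aq)
For each mole of CaF₂ that dissolves per liter, [Ca²⁺] = s and [F⁻] = 2s; let s denote this solubility.
Ksp = [Ca²⁺][F⁻]^2 = s · (2s)^2 = 4s^3
Ksp = 4 × (2.17×10⁻⁴)^3 = 4.09×10⁻¹¹

Ksp = 4.09×10⁻¹¹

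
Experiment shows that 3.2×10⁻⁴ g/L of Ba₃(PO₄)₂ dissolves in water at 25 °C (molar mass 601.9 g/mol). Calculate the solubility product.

Molar solubility s = (3.2×10⁻⁴ g/L) / (601.9 g/mol) = 5.316×10⁻⁷ mol/L
Ba₃(PO₄)₂(s) ⇌ 3 Ba²⁺(aq) + 2 PO₄³⁻(aq)
For each mole of Ba₃(PO₄)₂ that dissolves per liter, [Ba²⁺] = 3s and [PO₄³⁻] = 2s; let s denote this solubility.
Ksp = [Ba²⁺]^3[PO₄³⁻]^2 = (3s)^3 · (2s)^2 = 108s^5
Ksp = 108 × (5.316×10⁻⁷)^5 = 4.6×10⁻³⁰

Ksp = 4.6×10⁻³⁰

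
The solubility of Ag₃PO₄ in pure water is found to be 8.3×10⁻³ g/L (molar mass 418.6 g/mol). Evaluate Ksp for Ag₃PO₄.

Ksp = 4.2×10⁻¹⁸

Molar solubility s = (8.3×10⁻³ g/L) / (418.6 g/mol) = 1.983×10⁻⁵ mol/L
Ag₃PO₄(s) ⇌ 3 Ag⁺(aq) + PO₄³⁻(aq)
Let s be the molar solubility. Then [Ag⁺] = 3s and [PO₄³⁻] = s.
Ksp = [Ag⁺]^3[PO₄³⁻] = (3s)^3 · s = 27s^4
Ksp = 27 × (1.983×10⁻⁵)^4 = 4.2×10⁻¹⁸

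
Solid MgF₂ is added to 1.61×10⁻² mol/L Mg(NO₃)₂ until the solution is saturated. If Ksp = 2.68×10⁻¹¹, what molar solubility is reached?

MgF₂(s) ⇌ Mg²⁺(aq) + 2 F⁻(aq)
Let s be the solubility of MgF₂ here. The common ion gives [Mg²⁺] ≈ 1.61×10⁻² mol/L, and [F⁻] = 2s.
Ksp = [Mg²⁺][F⁻]^2 = (1.61×10⁻²)(2s)^2
(2s)^2 = 2.68×10⁻¹¹ / (1.61×10⁻²) = 1.66×10⁻⁹
s = 2.04×10⁻⁵ mol/L

2.04×10⁻⁵ M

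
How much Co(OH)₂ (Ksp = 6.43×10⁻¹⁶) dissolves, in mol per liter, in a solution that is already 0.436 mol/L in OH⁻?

3.38×10⁻¹⁵ M

Co(OH)₂(s) ⇌ Co²⁺(aq) + 2 OH⁻(aq)
With OH⁻ already at 0.436 mol/L and s small, take [OH⁻] ≈ 0.436 mol/L and [Co²⁺] = s.
Ksp = [Co²⁺][OH⁻]^2 = s(0.436)^2
s = 6.43×10⁻¹⁶ / (0.436)^2 = 3.38×10⁻¹⁵
s = 3.38×10⁻¹⁵ mol/L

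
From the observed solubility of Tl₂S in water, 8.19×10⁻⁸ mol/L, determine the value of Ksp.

Ksp = 2.20×10⁻²¹

Tl₂S(s) ⇌ 2 Tl⁺(aq) + S²⁻(aq)
For each mole of Tl₂S that dissolves per liter, [Tl⁺] = 2s and [S²⁻] = s; let s denote this solubility.
Ksp = [Tl⁺]^2[S²⁻] = (2s)^2 · s = 4s^3
Ksp = 4 × (8.19×10⁻⁸)^3 = 2.20×10⁻²¹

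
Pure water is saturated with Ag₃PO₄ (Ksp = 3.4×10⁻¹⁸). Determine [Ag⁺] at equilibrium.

Ag₃PO₄(s) ⇌ 3 Ag⁺(aq) + PO₄³⁻(aq)
Call the molar solubility s, so that [Ag⁺] = 3s and [PO₄³⁻] = s.
Ksp = [Ag⁺]^3[PO₄³⁻] = (3s)^3 · s = 27s^4 = 3.4×10⁻¹⁸
s = 1.9×10⁻⁵ M
[Ag⁺] = 3s = 5.7×10⁻⁵ M

5.7×10⁻⁵ M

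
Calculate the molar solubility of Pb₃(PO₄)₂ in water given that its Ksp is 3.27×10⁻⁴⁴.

7.87×10⁻¹⁰ M

Pb₃(PO₄)₂(s) ⇌ 3 Pb²⁺(aq) + 2 PO₄³⁻(aq)
With molar solubility s: [Pb²⁺] = 3s, [PO₄³⁻] = 2s.
Ksp = [Pb²⁺]^3[PO₄³⁻]^2 = (3s)^3 · (2s)^2 = 108s^5
108s^5 = 3.27×10⁻⁴⁴  ⇒  s^5 = 3.03×10⁻⁴⁶
s = (3.03×10⁻⁴⁶)^(1/5) = 7.87×10⁻¹⁰ M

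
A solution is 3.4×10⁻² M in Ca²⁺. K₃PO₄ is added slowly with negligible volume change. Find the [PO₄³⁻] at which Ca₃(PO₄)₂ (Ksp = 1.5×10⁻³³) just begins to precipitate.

6.2×10⁻¹⁵ M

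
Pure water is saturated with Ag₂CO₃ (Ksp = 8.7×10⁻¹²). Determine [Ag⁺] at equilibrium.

2.6×10⁻⁴ M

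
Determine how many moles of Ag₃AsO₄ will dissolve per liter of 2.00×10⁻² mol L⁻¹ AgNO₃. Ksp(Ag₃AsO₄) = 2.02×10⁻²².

Ag₃AsO₄(s) ⇌ 3 Ag⁺(aq) + AsO₄³⁻(aq)
Let s be the solubility of Ag₃AsO₄ here. The common ion gives [Ag⁺] ≈ 2.00×10⁻² mol L⁻¹, and [AsO₄³⁻] = s.
Ksp = [Ag⁺]^3[AsO₄³⁻] = (2.00×10⁻²)^3s
s = 2.02×10⁻²² / (2.00×10⁻²)^3 = 2.53×10⁻¹⁷
s = 2.53×10⁻¹⁷ mol L⁻¹

2.53×10⁻¹⁷ M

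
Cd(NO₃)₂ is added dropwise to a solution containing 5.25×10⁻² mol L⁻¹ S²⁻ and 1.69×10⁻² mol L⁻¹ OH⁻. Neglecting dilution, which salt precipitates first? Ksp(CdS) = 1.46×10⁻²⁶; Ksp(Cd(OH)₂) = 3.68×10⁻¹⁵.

Precipitation begins when Q = Ksp.
For CdS: [Cd²⁺] = (Ksp/[S²⁻]) = 2.78×10⁻²⁵ mol L⁻¹
For Cd(OH)₂: [Cd²⁺] = (Ksp/[OH⁻]^2) = 1.29×10⁻¹¹ mol L⁻¹
The smaller threshold [Cd²⁺] is reached first, so CdS precipitates first.

CdS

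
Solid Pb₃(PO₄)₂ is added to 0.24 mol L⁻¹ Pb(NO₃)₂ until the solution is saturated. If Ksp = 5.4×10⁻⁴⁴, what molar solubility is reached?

Pb₃(PO₄)₂(s) ⇌ 3 Pb²⁺(aq) + 2 PO₄³⁻(aq)
Let s be the solubility of Pb₃(PO₄)₂ here. The common ion gives [Pb²⁺] ≈ 0.24 mol L⁻¹, and [PO₄³⁻] = 2s.
Ksp = [Pb²⁺]^3[PO₄³⁻]^2 = (0.24)^3(2s)^2
(2s)^2 = 5.4×10⁻⁴⁴ / (0.24)^3 = 3.9×10⁻⁴²
s = 9.9×10⁻²² mol L⁻¹

9.9×10⁻²² M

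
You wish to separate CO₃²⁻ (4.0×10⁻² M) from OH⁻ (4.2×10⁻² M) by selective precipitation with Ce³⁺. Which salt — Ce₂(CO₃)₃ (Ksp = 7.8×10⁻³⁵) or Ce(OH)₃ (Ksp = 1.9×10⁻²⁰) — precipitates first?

Precipitation begins when Q = Ksp.
For Ce₂(CO₃)₃: [Ce³⁺] = (Ksp/[CO₃²⁻]^3)^(1/2) = 1.1×10⁻¹⁵ M
For Ce(OH)₃: [Ce³⁺] = (Ksp/[OH⁻]^3) = 2.6×10⁻¹⁶ M
The smaller threshold [Ce³⁺] is reached first, so Ce(OH)₃ precipitates first.

Ce(OH)₃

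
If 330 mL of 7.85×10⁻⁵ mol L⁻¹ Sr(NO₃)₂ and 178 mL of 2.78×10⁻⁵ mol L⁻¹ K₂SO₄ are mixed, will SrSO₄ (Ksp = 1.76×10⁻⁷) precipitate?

Total volume after mixing = 330 + 178 = 508 mL.
[Sr²⁺] = (7.85×10⁻⁵)(330)/508 = 5.10×10⁻⁵ mol L⁻¹
[SO₄²⁻] = (2.78×10⁻⁵)(178)/508 = 9.74×10⁻⁶ mol L⁻¹
Q = [Sr²⁺][SO₄²⁻] = 4.97×10⁻¹⁰
Since Q (4.97×10⁻¹⁰) is less than Ksp (1.76×10⁻⁷), no SrSO₄ precipitates.

No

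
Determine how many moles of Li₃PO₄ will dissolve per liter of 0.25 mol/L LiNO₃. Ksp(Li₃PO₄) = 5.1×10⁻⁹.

3.3×10⁻⁷ M

Li₃PO₄(s) ⇌ 3 Li⁺(aq) + PO₄³⁻(aq)
With Li⁺ already at 0.25 mol/L and s small, take [Li⁺] ≈ 0.25 mol/L and [PO₄³⁻] = s.
Ksp = [Li⁺]^3[PO₄³⁻] = (0.25)^3s
s = 5.1×10⁻⁹ / (0.25)^3 = 3.3×10⁻⁷
s = 3.3×10⁻⁷ mol/L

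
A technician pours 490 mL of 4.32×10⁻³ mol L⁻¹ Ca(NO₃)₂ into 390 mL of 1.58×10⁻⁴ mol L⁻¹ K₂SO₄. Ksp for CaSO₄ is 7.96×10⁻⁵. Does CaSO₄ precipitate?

No

After mixing, V = 490 mL + 390 mL = 880 mL.
[Ca²⁺] = (4.32×10⁻³)(490)/880 = 2.41×10⁻³ mol L⁻¹
[SO₄²⁻] = (1.58×10⁻⁴)(390)/880 = 7.00×10⁻⁵ mol L⁻¹
Q = [Ca²⁺][SO₄²⁻] = 1.68×10⁻⁷
Since Q (1.68×10⁻⁷) is less than Ksp (7.96×10⁻⁵), no CaSO₄ precipitates.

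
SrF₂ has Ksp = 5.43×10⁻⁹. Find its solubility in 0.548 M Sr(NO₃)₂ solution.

4.98×10⁻⁵ M

SrF₂(s) ⇌ Sr²⁺(aq) + 2 F⁻(aq)
With Sr²⁺ already at 0.548 M and s small, take [Sr²⁺] ≈ 0.548 M and [F⁻] = 2s.
Ksp = [Sr²⁺][F⁻]^2 = (0.548)(2s)^2
(2s)^2 = 5.43×10⁻⁹ / (0.548) = 9.91×10⁻⁹
s = 4.98×10⁻⁵ M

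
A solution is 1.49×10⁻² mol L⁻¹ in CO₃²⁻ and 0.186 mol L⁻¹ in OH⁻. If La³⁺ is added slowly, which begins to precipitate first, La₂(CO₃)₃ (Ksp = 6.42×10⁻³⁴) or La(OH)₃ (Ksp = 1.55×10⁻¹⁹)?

Precipitation begins when Q = Ksp.
For La₂(CO₃)₃: [La³⁺] = (Ksp/[CO₃²⁻]^3)^(1/2) = 1.39×10⁻¹⁴ mol L⁻¹
For La(OH)₃: [La³⁺] = (Ksp/[OH⁻]^3) = 2.41×10⁻¹⁷ mol L⁻¹
La(OH)₃ requires the lower [La³⁺], so it precipitates first.

La(OH)₃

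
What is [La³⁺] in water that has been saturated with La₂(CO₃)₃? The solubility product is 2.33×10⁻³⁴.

La₂(CO₃)₃(s) ⇌ 2 La³⁺(aq) + 3 CO₃²⁻(aq)
Let s be the molar solubility. Then [La³⁺] = 2s and [CO₃²⁻] = 3s.
Ksp = [La³⁺]^2[CO₃²⁻]^3 = (2s)^2 · (3s)^3 = 108s^5 = 2.33×10⁻³⁴
s = 7.36×10⁻⁸ mol/L
[La³⁺] = 2s = 1.47×10⁻⁷ mol/L

1.47×10⁻⁷ M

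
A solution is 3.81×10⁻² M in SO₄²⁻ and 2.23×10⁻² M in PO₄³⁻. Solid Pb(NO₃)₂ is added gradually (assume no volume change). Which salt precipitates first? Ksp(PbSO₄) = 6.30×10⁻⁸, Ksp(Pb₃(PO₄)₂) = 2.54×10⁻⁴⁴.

Pb₃(PO₄)₂

The threshold for precipitation is Q = Ksp.
For PbSO₄: [Pb²⁺] = (Ksp/[SO₄²⁻]) = 1.65×10⁻⁶ M
For Pb₃(PO₄)₂: [Pb²⁺] = (Ksp/[PO₄³⁻]^2)^(1/3) = 3.71×10⁻¹⁴ M
Since Pb₃(PO₄)₂ needs less Pb²⁺ to reach saturation, it precipitates first.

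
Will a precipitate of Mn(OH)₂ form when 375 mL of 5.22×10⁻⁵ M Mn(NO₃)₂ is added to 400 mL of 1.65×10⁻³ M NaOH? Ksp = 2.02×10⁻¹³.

Total volume after mixing = 375 + 400 = 775 mL.
[Mn²⁺] = (5.22×10⁻⁵)(375)/775 = 2.53×10⁻⁵ M
[OH⁻] = (1.65×10⁻³)(400)/775 = 8.52×10⁻⁴ M
Q = [Mn²⁺][OH⁻]^2 = 1.83×10⁻¹¹
Since Q (1.83×10⁻¹¹) exceeds Ksp (2.02×10⁻¹³), Mn(OH)₂ will precipitate.

Yes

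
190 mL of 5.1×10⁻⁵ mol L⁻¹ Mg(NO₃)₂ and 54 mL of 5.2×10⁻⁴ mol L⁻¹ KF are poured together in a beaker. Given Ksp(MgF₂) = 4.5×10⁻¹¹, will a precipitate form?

No

The combined volume is 244 mL.
[Mg²⁺] = (5.1×10⁻⁵)(190)/244 = 4.0×10⁻⁵ mol L⁻¹
[F⁻] = (5.2×10⁻⁴)(54)/244 = 1.2×10⁻⁴ mol L⁻¹
Q = [Mg²⁺][F⁻]^2 = 5.3×10⁻¹³
Q = 5.3×10⁻¹³ < Ksp = 4.5×10⁻¹¹, so the solution is unsaturated and no precipitate forms.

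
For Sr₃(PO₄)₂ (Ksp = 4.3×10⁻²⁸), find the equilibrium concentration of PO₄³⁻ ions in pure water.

Sr₃(PO₄)₂(s) ⇌ 3 Sr²⁺(aq) + 2 PO₄³⁻(aq)
Call the molar solubility s, so that [Sr²⁺] = 3s and [PO₄³⁻] = 2s.
Ksp = [Sr²⁺]^3[PO₄³⁻]^2 = (3s)^3 · (2s)^2 = 108s^5 = 4.3×10⁻²⁸
s = 1.3×10⁻⁶ M
[PO₄³⁻] = 2s = 2.6×10⁻⁶ M

2.6×10⁻⁶ M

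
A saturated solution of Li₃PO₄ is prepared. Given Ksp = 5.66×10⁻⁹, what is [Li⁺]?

1.14×10⁻² M

Li₃PO₄(s) ⇌ 3 Li⁺(aq) + PO₄³⁻(aq)
If s mol/L of Li₃PO₄ dissolves, [Li⁺] = 3s and [PO₄³⁻] = s.
Ksp = [Li⁺]^3[PO₄³⁻] = (3s)^3 · s = 27s^4 = 5.66×10⁻⁹
s = 3.81×10⁻³ mol/L
[Li⁺] = 3s = 1.14×10⁻² mol/L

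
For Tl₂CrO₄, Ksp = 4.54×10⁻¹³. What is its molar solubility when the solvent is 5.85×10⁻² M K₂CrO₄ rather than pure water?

1.39×10⁻⁶ M

Tl₂CrO₄(s) ⇌ 2 Tl⁺(aq) + CrO₄²⁻(aq)
The solution already contains CrO₄²⁻ at 5.85×10⁻² M. Let s be the molar solubility of Tl₂CrO₄.
[CrO₄²⁻] ≈ 5.85×10⁻² M (common ion dominates); [Tl⁺] = 2s.
Ksp = [Tl⁺]^2[CrO₄²⁻] = (2s)^2(5.85×10⁻²)
(2s)^2 = 4.54×10⁻¹³ / (5.85×10⁻²) = 7.76×10⁻¹²
s = 1.39×10⁻⁶ M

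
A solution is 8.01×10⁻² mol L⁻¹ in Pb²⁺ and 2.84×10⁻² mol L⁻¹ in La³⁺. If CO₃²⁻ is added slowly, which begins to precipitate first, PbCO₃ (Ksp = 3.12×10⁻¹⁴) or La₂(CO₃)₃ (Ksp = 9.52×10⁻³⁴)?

PbCO₃

Precipitation begins when Q = Ksp.
For PbCO₃: [CO₃²⁻] = (Ksp/[Pb²⁺]) = 3.90×10⁻¹³ mol L⁻¹
For La₂(CO₃)₃: [CO₃²⁻] = (Ksp/[La³⁺]^2)^(1/3) = 1.06×10⁻¹⁰ mol L⁻¹
PbCO₃ requires the lower [CO₃²⁻], so it precipitates first.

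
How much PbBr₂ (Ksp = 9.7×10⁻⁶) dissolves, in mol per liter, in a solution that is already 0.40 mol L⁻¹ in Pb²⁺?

2.5×10⁻³ M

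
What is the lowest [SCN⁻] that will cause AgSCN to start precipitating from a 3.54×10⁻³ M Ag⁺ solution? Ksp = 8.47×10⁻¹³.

Each salt precipitates once Q = Ksp for that salt.
AgSCN(s) ⇌ Ag⁺(aq) + SCN⁻(aq)
Ksp = [Ag⁺][SCN⁻] = [SCN⁻](3.54×10⁻³)
[SCN⁻] = 8.47×10⁻¹³ / (3.54×10⁻³) = 2.39×10⁻¹⁰
[SCN⁻] = 2.39×10⁻¹⁰ M

2.39×10⁻¹⁰ M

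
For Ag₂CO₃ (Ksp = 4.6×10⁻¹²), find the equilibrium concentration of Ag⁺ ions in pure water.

2.1×10⁻⁴ M

Ag₂CO₃(s) ⇌ 2 Ag⁺(aq) + CO₃²⁻(aq)
With molar solubility s: [Ag⁺] = 2s, [CO₃²⁻] = s.
Ksp = [Ag⁺]^2[CO₃²⁻] = (2s)^2 · s = 4s^3 = 4.6×10⁻¹²
s = 1.0×10⁻⁴ mol/L
[Ag⁺] = 2s = 2.1×10⁻⁴ mol/L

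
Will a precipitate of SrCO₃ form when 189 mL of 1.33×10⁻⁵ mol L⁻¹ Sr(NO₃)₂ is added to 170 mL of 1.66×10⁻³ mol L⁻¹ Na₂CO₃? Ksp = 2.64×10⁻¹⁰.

Total volume after mixing = 189 + 170 = 359 mL.
[Sr²⁺] = (1.33×10⁻⁵)(189)/359 = 7.00×10⁻⁶ mol L⁻¹
[CO₃²⁻] = (1.66×10⁻³)(170)/359 = 7.86×10⁻⁴ mol L⁻¹
Q = [Sr²⁺][CO₃²⁻] = 5.50×10⁻⁹
Since Q (5.50×10⁻⁹) exceeds Ksp (2.64×10⁻¹⁰), SrCO₃ will precipitate.

Yes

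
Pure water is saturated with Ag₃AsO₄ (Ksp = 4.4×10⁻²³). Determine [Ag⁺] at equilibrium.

Ag₃AsO₄(s) ⇌ 3 Ag⁺(aq) + AsO₄³⁻(aq)
With molar solubility s: [Ag⁺] = 3s, [AsO₄³⁻] = s.
Ksp = [Ag⁺]^3[AsO₄³⁻] = (3s)^3 · s = 27s^4 = 4.4×10⁻²³
s = 1.1×10⁻⁶ mol/L
[Ag⁺] = 3s = 3.4×10⁻⁶ mol/L

3.4×10⁻⁶ M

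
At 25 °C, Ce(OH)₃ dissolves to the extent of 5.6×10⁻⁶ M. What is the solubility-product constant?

Ksp = 2.7×10⁻²⁰

Ce(OH)₃(s) ⇌ Ce³⁺(aq) + 3 OH⁻(aq)
Let s be the molar solubility. Then [Ce³⁺] = s and [OH⁻] = 3s.
Ksp = [Ce³⁺][OH⁻]^3 = s · (3s)^3 = 27s^4
Ksp = 27 × (5.6×10⁻⁶)^4 = 2.7×10⁻²⁰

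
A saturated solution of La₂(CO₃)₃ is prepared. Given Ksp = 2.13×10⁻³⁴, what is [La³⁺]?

1.45×10⁻⁷ M

La₂(CO₃)₃(s) ⇌ 2 La³⁺(aq) + 3 CO₃²⁻(aq)
Call the molar solubility s, so that [La³⁺] = 2s and [CO₃²⁻] = 3s.
Ksp = [La³⁺]^2[CO₃²⁻]^3 = (2s)^2 · (3s)^3 = 108s^5 = 2.13×10⁻³⁴
s = 7.23×10⁻⁸ mol L⁻¹
[La³⁺] = 2s = 1.45×10⁻⁷ mol L⁻¹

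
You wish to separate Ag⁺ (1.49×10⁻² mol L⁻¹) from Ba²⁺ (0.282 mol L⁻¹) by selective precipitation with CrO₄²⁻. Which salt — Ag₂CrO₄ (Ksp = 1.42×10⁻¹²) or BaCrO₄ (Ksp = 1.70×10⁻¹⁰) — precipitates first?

BaCrO₄

Each salt precipitates once Q = Ksp for that salt.
For Ag₂CrO₄: [CrO₄²⁻] = (Ksp/[Ag⁺]^2) = 6.40×10⁻⁹ mol L⁻¹
For BaCrO₄: [CrO₄²⁻] = (Ksp/[Ba²⁺]) = 6.03×10⁻¹⁰ mol L⁻¹
Since BaCrO₄ needs less CrO₄²⁻ to reach saturation, it precipitates first.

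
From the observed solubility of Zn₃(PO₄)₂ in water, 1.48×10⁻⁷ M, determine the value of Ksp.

Zn₃(PO₄)₂(s) ⇌ 3 Zn²⁺(aq) + 2 PO₄³⁻(aq)
For each mole of Zn₃(PO₄)₂ that dissolves per liter, [Zn²⁺] = 3s and [PO₄³⁻] = 2s; let s denote this solubility.
Ksp = [Zn²⁺]^3[PO₄³⁻]^2 = (3s)^3 · (2s)^2 = 108s^5
Ksp = 108 × (1.48×10⁻⁷)^5 = 7.67×10⁻³³

Ksp = 7.67×10⁻³³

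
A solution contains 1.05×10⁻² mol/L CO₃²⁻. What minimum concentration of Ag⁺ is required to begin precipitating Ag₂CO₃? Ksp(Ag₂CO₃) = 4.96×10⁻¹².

Precipitation of each salt begins when its ion product equals Ksp.
Ag₂CO₃(s) ⇌ 2 Ag⁺(aq) + CO₃²⁻(aq)
Ksp = [Ag⁺]^2[CO₃²⁻] = [Ag⁺]^2(1.05×10⁻²)
[Ag⁺]^2 = 4.96×10⁻¹² / (1.05×10⁻²) = 4.72×10⁻¹⁰
[Ag⁺] = 2.17×10⁻⁵ mol/L

2.17×10⁻⁵ M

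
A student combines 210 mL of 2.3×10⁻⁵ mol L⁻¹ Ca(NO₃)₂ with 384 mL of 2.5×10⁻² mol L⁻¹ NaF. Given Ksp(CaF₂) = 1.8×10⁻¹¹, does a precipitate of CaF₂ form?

Yes

Total volume after mixing = 210 + 384 = 594 mL.
[Ca²⁺] = (2.3×10⁻⁵)(210)/594 = 8.1×10⁻⁶ mol L⁻¹
[F⁻] = (2.5×10⁻²)(384)/594 = 1.6×10⁻² mol L⁻¹
Q = [Ca²⁺][F⁻]^2 = 2.1×10⁻⁹
Q = 2.1×10⁻⁹ > Ksp = 1.8×10⁻¹¹, so the solution is supersaturated and CaF₂ precipitates.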